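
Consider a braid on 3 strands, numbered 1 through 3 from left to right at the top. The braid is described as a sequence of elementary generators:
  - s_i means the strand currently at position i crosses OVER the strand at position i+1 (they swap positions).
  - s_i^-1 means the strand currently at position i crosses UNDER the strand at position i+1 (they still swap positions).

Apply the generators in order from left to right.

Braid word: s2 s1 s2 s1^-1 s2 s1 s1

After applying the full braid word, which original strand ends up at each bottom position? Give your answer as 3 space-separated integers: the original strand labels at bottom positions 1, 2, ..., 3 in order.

Gen 1 (s2): strand 2 crosses over strand 3. Perm now: [1 3 2]
Gen 2 (s1): strand 1 crosses over strand 3. Perm now: [3 1 2]
Gen 3 (s2): strand 1 crosses over strand 2. Perm now: [3 2 1]
Gen 4 (s1^-1): strand 3 crosses under strand 2. Perm now: [2 3 1]
Gen 5 (s2): strand 3 crosses over strand 1. Perm now: [2 1 3]
Gen 6 (s1): strand 2 crosses over strand 1. Perm now: [1 2 3]
Gen 7 (s1): strand 1 crosses over strand 2. Perm now: [2 1 3]

Answer: 2 1 3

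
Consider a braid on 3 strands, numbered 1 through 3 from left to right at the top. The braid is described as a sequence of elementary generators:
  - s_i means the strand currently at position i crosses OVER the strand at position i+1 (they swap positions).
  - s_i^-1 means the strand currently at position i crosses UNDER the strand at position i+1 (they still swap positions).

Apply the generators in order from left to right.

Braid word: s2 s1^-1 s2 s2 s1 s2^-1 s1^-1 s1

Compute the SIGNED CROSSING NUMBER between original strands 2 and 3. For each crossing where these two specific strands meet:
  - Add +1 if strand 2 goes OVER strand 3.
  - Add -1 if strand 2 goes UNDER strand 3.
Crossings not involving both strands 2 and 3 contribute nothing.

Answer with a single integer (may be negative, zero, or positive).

Gen 1: 2 over 3. Both 2&3? yes. Contrib: +1. Sum: 1
Gen 2: crossing 1x3. Both 2&3? no. Sum: 1
Gen 3: crossing 1x2. Both 2&3? no. Sum: 1
Gen 4: crossing 2x1. Both 2&3? no. Sum: 1
Gen 5: crossing 3x1. Both 2&3? no. Sum: 1
Gen 6: 3 under 2. Both 2&3? yes. Contrib: +1. Sum: 2
Gen 7: crossing 1x2. Both 2&3? no. Sum: 2
Gen 8: crossing 2x1. Both 2&3? no. Sum: 2

Answer: 2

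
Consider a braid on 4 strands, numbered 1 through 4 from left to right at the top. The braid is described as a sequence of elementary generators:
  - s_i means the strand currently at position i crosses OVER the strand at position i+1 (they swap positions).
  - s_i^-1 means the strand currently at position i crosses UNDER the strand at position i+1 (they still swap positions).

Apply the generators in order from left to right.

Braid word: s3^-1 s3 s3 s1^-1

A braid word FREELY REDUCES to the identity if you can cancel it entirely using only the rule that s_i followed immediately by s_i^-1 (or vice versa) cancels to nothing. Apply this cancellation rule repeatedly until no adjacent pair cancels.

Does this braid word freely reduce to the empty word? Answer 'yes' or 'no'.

Answer: no

Derivation:
Gen 1 (s3^-1): push. Stack: [s3^-1]
Gen 2 (s3): cancels prior s3^-1. Stack: []
Gen 3 (s3): push. Stack: [s3]
Gen 4 (s1^-1): push. Stack: [s3 s1^-1]
Reduced word: s3 s1^-1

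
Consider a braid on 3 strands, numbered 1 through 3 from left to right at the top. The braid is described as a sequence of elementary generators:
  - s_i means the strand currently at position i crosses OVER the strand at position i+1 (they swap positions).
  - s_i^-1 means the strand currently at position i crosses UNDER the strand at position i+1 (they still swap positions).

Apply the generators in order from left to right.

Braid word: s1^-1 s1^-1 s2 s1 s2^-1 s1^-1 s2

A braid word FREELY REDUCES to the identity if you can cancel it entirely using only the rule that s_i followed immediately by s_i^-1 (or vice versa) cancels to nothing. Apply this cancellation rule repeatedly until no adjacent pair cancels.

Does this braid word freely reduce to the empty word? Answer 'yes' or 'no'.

Answer: no

Derivation:
Gen 1 (s1^-1): push. Stack: [s1^-1]
Gen 2 (s1^-1): push. Stack: [s1^-1 s1^-1]
Gen 3 (s2): push. Stack: [s1^-1 s1^-1 s2]
Gen 4 (s1): push. Stack: [s1^-1 s1^-1 s2 s1]
Gen 5 (s2^-1): push. Stack: [s1^-1 s1^-1 s2 s1 s2^-1]
Gen 6 (s1^-1): push. Stack: [s1^-1 s1^-1 s2 s1 s2^-1 s1^-1]
Gen 7 (s2): push. Stack: [s1^-1 s1^-1 s2 s1 s2^-1 s1^-1 s2]
Reduced word: s1^-1 s1^-1 s2 s1 s2^-1 s1^-1 s2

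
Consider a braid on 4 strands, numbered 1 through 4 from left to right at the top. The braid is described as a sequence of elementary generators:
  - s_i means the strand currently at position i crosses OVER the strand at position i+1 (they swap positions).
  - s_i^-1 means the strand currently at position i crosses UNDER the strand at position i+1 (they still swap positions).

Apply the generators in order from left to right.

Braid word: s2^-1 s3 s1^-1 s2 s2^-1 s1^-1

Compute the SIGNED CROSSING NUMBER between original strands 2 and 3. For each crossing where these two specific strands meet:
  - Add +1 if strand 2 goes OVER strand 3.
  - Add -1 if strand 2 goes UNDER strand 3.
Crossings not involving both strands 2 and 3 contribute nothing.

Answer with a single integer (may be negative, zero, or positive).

Answer: -1

Derivation:
Gen 1: 2 under 3. Both 2&3? yes. Contrib: -1. Sum: -1
Gen 2: crossing 2x4. Both 2&3? no. Sum: -1
Gen 3: crossing 1x3. Both 2&3? no. Sum: -1
Gen 4: crossing 1x4. Both 2&3? no. Sum: -1
Gen 5: crossing 4x1. Both 2&3? no. Sum: -1
Gen 6: crossing 3x1. Both 2&3? no. Sum: -1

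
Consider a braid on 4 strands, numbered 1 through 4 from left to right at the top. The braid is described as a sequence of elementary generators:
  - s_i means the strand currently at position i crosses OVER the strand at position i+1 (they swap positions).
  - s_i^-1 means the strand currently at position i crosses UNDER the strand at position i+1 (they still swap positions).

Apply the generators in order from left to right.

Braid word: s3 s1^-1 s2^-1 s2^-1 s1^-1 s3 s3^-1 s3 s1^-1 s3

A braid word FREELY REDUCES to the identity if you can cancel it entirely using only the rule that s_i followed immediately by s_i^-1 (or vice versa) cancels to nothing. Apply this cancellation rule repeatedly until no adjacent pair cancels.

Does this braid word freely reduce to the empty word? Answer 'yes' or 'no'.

Answer: no

Derivation:
Gen 1 (s3): push. Stack: [s3]
Gen 2 (s1^-1): push. Stack: [s3 s1^-1]
Gen 3 (s2^-1): push. Stack: [s3 s1^-1 s2^-1]
Gen 4 (s2^-1): push. Stack: [s3 s1^-1 s2^-1 s2^-1]
Gen 5 (s1^-1): push. Stack: [s3 s1^-1 s2^-1 s2^-1 s1^-1]
Gen 6 (s3): push. Stack: [s3 s1^-1 s2^-1 s2^-1 s1^-1 s3]
Gen 7 (s3^-1): cancels prior s3. Stack: [s3 s1^-1 s2^-1 s2^-1 s1^-1]
Gen 8 (s3): push. Stack: [s3 s1^-1 s2^-1 s2^-1 s1^-1 s3]
Gen 9 (s1^-1): push. Stack: [s3 s1^-1 s2^-1 s2^-1 s1^-1 s3 s1^-1]
Gen 10 (s3): push. Stack: [s3 s1^-1 s2^-1 s2^-1 s1^-1 s3 s1^-1 s3]
Reduced word: s3 s1^-1 s2^-1 s2^-1 s1^-1 s3 s1^-1 s3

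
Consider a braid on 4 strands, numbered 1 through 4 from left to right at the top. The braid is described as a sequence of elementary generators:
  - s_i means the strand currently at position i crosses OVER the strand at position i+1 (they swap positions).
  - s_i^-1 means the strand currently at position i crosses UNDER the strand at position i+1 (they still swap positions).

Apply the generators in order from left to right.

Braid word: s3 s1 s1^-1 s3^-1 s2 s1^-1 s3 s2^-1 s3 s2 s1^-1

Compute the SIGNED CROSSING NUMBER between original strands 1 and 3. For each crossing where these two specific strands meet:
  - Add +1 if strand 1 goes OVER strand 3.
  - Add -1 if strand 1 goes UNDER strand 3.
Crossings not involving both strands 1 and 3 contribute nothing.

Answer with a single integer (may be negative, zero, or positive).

Answer: -1

Derivation:
Gen 1: crossing 3x4. Both 1&3? no. Sum: 0
Gen 2: crossing 1x2. Both 1&3? no. Sum: 0
Gen 3: crossing 2x1. Both 1&3? no. Sum: 0
Gen 4: crossing 4x3. Both 1&3? no. Sum: 0
Gen 5: crossing 2x3. Both 1&3? no. Sum: 0
Gen 6: 1 under 3. Both 1&3? yes. Contrib: -1. Sum: -1
Gen 7: crossing 2x4. Both 1&3? no. Sum: -1
Gen 8: crossing 1x4. Both 1&3? no. Sum: -1
Gen 9: crossing 1x2. Both 1&3? no. Sum: -1
Gen 10: crossing 4x2. Both 1&3? no. Sum: -1
Gen 11: crossing 3x2. Both 1&3? no. Sum: -1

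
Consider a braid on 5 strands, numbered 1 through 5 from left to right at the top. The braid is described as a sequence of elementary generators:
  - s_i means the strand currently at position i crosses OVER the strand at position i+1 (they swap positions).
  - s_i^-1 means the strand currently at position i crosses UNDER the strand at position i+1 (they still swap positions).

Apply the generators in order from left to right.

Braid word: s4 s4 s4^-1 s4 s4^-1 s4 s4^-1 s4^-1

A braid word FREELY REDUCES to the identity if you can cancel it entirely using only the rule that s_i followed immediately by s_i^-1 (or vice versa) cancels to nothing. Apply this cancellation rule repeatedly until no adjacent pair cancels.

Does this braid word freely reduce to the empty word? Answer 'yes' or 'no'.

Gen 1 (s4): push. Stack: [s4]
Gen 2 (s4): push. Stack: [s4 s4]
Gen 3 (s4^-1): cancels prior s4. Stack: [s4]
Gen 4 (s4): push. Stack: [s4 s4]
Gen 5 (s4^-1): cancels prior s4. Stack: [s4]
Gen 6 (s4): push. Stack: [s4 s4]
Gen 7 (s4^-1): cancels prior s4. Stack: [s4]
Gen 8 (s4^-1): cancels prior s4. Stack: []
Reduced word: (empty)

Answer: yes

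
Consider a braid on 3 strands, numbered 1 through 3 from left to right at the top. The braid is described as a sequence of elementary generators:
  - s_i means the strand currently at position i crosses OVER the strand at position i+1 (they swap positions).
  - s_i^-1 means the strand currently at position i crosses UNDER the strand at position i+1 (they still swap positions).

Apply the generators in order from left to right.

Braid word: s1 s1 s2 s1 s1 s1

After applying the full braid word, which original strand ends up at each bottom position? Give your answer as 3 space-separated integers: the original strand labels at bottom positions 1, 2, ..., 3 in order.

Answer: 3 1 2

Derivation:
Gen 1 (s1): strand 1 crosses over strand 2. Perm now: [2 1 3]
Gen 2 (s1): strand 2 crosses over strand 1. Perm now: [1 2 3]
Gen 3 (s2): strand 2 crosses over strand 3. Perm now: [1 3 2]
Gen 4 (s1): strand 1 crosses over strand 3. Perm now: [3 1 2]
Gen 5 (s1): strand 3 crosses over strand 1. Perm now: [1 3 2]
Gen 6 (s1): strand 1 crosses over strand 3. Perm now: [3 1 2]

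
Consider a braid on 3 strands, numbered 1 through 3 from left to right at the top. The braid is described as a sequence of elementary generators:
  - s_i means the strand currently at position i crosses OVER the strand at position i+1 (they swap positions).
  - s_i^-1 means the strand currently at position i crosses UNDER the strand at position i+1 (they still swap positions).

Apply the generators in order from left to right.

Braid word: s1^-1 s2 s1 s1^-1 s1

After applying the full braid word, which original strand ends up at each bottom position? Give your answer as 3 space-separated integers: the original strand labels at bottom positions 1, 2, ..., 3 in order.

Answer: 3 2 1

Derivation:
Gen 1 (s1^-1): strand 1 crosses under strand 2. Perm now: [2 1 3]
Gen 2 (s2): strand 1 crosses over strand 3. Perm now: [2 3 1]
Gen 3 (s1): strand 2 crosses over strand 3. Perm now: [3 2 1]
Gen 4 (s1^-1): strand 3 crosses under strand 2. Perm now: [2 3 1]
Gen 5 (s1): strand 2 crosses over strand 3. Perm now: [3 2 1]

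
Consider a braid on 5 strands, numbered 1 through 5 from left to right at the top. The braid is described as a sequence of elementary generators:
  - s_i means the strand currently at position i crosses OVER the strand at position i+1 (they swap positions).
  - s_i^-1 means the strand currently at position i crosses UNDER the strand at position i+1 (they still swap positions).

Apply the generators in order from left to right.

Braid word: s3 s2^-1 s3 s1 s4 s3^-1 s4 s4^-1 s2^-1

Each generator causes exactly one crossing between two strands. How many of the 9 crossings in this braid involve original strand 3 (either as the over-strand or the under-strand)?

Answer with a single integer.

Gen 1: crossing 3x4. Involves strand 3? yes. Count so far: 1
Gen 2: crossing 2x4. Involves strand 3? no. Count so far: 1
Gen 3: crossing 2x3. Involves strand 3? yes. Count so far: 2
Gen 4: crossing 1x4. Involves strand 3? no. Count so far: 2
Gen 5: crossing 2x5. Involves strand 3? no. Count so far: 2
Gen 6: crossing 3x5. Involves strand 3? yes. Count so far: 3
Gen 7: crossing 3x2. Involves strand 3? yes. Count so far: 4
Gen 8: crossing 2x3. Involves strand 3? yes. Count so far: 5
Gen 9: crossing 1x5. Involves strand 3? no. Count so far: 5

Answer: 5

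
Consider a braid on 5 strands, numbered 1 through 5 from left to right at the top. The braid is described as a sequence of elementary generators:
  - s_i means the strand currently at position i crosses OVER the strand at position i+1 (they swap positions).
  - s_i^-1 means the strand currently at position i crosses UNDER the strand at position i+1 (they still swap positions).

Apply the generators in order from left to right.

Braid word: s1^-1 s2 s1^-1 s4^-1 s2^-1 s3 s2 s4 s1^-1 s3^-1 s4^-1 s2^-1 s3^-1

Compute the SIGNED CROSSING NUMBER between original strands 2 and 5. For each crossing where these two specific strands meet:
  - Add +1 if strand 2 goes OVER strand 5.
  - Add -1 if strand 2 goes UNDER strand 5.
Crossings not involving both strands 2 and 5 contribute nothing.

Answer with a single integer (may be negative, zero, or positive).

Answer: 1

Derivation:
Gen 1: crossing 1x2. Both 2&5? no. Sum: 0
Gen 2: crossing 1x3. Both 2&5? no. Sum: 0
Gen 3: crossing 2x3. Both 2&5? no. Sum: 0
Gen 4: crossing 4x5. Both 2&5? no. Sum: 0
Gen 5: crossing 2x1. Both 2&5? no. Sum: 0
Gen 6: 2 over 5. Both 2&5? yes. Contrib: +1. Sum: 1
Gen 7: crossing 1x5. Both 2&5? no. Sum: 1
Gen 8: crossing 2x4. Both 2&5? no. Sum: 1
Gen 9: crossing 3x5. Both 2&5? no. Sum: 1
Gen 10: crossing 1x4. Both 2&5? no. Sum: 1
Gen 11: crossing 1x2. Both 2&5? no. Sum: 1
Gen 12: crossing 3x4. Both 2&5? no. Sum: 1
Gen 13: crossing 3x2. Both 2&5? no. Sum: 1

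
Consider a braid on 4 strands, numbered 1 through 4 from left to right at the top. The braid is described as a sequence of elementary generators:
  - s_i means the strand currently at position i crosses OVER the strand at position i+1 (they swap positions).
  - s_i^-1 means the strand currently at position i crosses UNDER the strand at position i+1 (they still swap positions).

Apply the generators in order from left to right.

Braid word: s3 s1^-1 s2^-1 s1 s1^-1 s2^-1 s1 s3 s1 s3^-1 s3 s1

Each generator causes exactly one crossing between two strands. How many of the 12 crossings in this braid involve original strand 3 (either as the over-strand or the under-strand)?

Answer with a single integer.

Answer: 4

Derivation:
Gen 1: crossing 3x4. Involves strand 3? yes. Count so far: 1
Gen 2: crossing 1x2. Involves strand 3? no. Count so far: 1
Gen 3: crossing 1x4. Involves strand 3? no. Count so far: 1
Gen 4: crossing 2x4. Involves strand 3? no. Count so far: 1
Gen 5: crossing 4x2. Involves strand 3? no. Count so far: 1
Gen 6: crossing 4x1. Involves strand 3? no. Count so far: 1
Gen 7: crossing 2x1. Involves strand 3? no. Count so far: 1
Gen 8: crossing 4x3. Involves strand 3? yes. Count so far: 2
Gen 9: crossing 1x2. Involves strand 3? no. Count so far: 2
Gen 10: crossing 3x4. Involves strand 3? yes. Count so far: 3
Gen 11: crossing 4x3. Involves strand 3? yes. Count so far: 4
Gen 12: crossing 2x1. Involves strand 3? no. Count so far: 4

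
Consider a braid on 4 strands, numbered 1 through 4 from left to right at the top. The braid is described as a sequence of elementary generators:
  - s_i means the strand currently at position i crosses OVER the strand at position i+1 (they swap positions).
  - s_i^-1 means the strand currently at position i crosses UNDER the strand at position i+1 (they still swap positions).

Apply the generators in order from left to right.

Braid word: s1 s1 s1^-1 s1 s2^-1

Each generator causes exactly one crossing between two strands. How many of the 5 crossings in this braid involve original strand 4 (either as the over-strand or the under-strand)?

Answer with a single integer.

Gen 1: crossing 1x2. Involves strand 4? no. Count so far: 0
Gen 2: crossing 2x1. Involves strand 4? no. Count so far: 0
Gen 3: crossing 1x2. Involves strand 4? no. Count so far: 0
Gen 4: crossing 2x1. Involves strand 4? no. Count so far: 0
Gen 5: crossing 2x3. Involves strand 4? no. Count so far: 0

Answer: 0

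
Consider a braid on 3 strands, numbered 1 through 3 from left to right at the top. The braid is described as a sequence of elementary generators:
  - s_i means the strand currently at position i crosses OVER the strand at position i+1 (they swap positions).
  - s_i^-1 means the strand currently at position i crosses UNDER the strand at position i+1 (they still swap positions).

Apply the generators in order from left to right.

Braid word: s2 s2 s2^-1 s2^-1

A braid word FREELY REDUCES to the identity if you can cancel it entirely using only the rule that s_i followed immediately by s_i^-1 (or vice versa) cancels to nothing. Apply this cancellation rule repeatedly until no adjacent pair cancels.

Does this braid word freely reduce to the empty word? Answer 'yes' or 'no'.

Gen 1 (s2): push. Stack: [s2]
Gen 2 (s2): push. Stack: [s2 s2]
Gen 3 (s2^-1): cancels prior s2. Stack: [s2]
Gen 4 (s2^-1): cancels prior s2. Stack: []
Reduced word: (empty)

Answer: yes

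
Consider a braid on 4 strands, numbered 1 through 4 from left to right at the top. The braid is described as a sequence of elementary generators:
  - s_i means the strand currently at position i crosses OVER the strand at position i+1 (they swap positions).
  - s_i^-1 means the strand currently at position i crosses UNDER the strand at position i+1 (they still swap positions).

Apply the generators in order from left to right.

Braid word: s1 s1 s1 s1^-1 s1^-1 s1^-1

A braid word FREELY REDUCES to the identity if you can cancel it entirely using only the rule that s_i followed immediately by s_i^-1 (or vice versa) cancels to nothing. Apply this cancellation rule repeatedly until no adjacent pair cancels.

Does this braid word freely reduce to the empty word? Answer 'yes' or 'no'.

Answer: yes

Derivation:
Gen 1 (s1): push. Stack: [s1]
Gen 2 (s1): push. Stack: [s1 s1]
Gen 3 (s1): push. Stack: [s1 s1 s1]
Gen 4 (s1^-1): cancels prior s1. Stack: [s1 s1]
Gen 5 (s1^-1): cancels prior s1. Stack: [s1]
Gen 6 (s1^-1): cancels prior s1. Stack: []
Reduced word: (empty)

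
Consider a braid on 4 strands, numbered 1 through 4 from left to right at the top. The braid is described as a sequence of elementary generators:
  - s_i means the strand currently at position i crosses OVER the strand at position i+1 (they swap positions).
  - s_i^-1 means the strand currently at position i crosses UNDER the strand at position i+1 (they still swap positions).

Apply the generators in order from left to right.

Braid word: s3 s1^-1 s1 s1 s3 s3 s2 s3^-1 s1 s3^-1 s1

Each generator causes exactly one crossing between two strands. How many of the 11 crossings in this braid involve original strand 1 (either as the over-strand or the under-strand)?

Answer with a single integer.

Answer: 6

Derivation:
Gen 1: crossing 3x4. Involves strand 1? no. Count so far: 0
Gen 2: crossing 1x2. Involves strand 1? yes. Count so far: 1
Gen 3: crossing 2x1. Involves strand 1? yes. Count so far: 2
Gen 4: crossing 1x2. Involves strand 1? yes. Count so far: 3
Gen 5: crossing 4x3. Involves strand 1? no. Count so far: 3
Gen 6: crossing 3x4. Involves strand 1? no. Count so far: 3
Gen 7: crossing 1x4. Involves strand 1? yes. Count so far: 4
Gen 8: crossing 1x3. Involves strand 1? yes. Count so far: 5
Gen 9: crossing 2x4. Involves strand 1? no. Count so far: 5
Gen 10: crossing 3x1. Involves strand 1? yes. Count so far: 6
Gen 11: crossing 4x2. Involves strand 1? no. Count so far: 6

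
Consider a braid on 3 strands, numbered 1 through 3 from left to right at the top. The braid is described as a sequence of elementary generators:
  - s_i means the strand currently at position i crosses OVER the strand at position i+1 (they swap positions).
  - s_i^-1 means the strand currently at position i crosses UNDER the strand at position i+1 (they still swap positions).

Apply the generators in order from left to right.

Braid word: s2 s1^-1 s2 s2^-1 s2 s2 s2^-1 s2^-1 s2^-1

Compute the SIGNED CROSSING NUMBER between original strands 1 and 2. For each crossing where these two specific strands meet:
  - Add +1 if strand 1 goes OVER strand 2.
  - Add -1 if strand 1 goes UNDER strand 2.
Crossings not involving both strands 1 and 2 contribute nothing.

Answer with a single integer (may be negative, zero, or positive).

Gen 1: crossing 2x3. Both 1&2? no. Sum: 0
Gen 2: crossing 1x3. Both 1&2? no. Sum: 0
Gen 3: 1 over 2. Both 1&2? yes. Contrib: +1. Sum: 1
Gen 4: 2 under 1. Both 1&2? yes. Contrib: +1. Sum: 2
Gen 5: 1 over 2. Both 1&2? yes. Contrib: +1. Sum: 3
Gen 6: 2 over 1. Both 1&2? yes. Contrib: -1. Sum: 2
Gen 7: 1 under 2. Both 1&2? yes. Contrib: -1. Sum: 1
Gen 8: 2 under 1. Both 1&2? yes. Contrib: +1. Sum: 2
Gen 9: 1 under 2. Both 1&2? yes. Contrib: -1. Sum: 1

Answer: 1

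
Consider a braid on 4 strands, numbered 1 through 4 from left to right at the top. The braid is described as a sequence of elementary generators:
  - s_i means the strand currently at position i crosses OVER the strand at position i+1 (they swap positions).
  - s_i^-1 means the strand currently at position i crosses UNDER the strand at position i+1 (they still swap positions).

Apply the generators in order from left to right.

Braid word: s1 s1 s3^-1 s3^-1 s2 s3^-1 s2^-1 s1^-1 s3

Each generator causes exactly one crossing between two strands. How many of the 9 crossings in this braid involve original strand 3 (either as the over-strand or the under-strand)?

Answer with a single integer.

Gen 1: crossing 1x2. Involves strand 3? no. Count so far: 0
Gen 2: crossing 2x1. Involves strand 3? no. Count so far: 0
Gen 3: crossing 3x4. Involves strand 3? yes. Count so far: 1
Gen 4: crossing 4x3. Involves strand 3? yes. Count so far: 2
Gen 5: crossing 2x3. Involves strand 3? yes. Count so far: 3
Gen 6: crossing 2x4. Involves strand 3? no. Count so far: 3
Gen 7: crossing 3x4. Involves strand 3? yes. Count so far: 4
Gen 8: crossing 1x4. Involves strand 3? no. Count so far: 4
Gen 9: crossing 3x2. Involves strand 3? yes. Count so far: 5

Answer: 5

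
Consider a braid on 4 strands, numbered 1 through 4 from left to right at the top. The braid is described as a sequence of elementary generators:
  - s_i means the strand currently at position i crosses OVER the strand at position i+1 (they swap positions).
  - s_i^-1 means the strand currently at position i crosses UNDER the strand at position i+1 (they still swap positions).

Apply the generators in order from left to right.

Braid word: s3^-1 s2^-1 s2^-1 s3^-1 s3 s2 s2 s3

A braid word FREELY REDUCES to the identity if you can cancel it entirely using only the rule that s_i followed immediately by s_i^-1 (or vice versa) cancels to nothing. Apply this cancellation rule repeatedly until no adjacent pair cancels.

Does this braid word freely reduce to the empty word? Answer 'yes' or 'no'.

Gen 1 (s3^-1): push. Stack: [s3^-1]
Gen 2 (s2^-1): push. Stack: [s3^-1 s2^-1]
Gen 3 (s2^-1): push. Stack: [s3^-1 s2^-1 s2^-1]
Gen 4 (s3^-1): push. Stack: [s3^-1 s2^-1 s2^-1 s3^-1]
Gen 5 (s3): cancels prior s3^-1. Stack: [s3^-1 s2^-1 s2^-1]
Gen 6 (s2): cancels prior s2^-1. Stack: [s3^-1 s2^-1]
Gen 7 (s2): cancels prior s2^-1. Stack: [s3^-1]
Gen 8 (s3): cancels prior s3^-1. Stack: []
Reduced word: (empty)

Answer: yes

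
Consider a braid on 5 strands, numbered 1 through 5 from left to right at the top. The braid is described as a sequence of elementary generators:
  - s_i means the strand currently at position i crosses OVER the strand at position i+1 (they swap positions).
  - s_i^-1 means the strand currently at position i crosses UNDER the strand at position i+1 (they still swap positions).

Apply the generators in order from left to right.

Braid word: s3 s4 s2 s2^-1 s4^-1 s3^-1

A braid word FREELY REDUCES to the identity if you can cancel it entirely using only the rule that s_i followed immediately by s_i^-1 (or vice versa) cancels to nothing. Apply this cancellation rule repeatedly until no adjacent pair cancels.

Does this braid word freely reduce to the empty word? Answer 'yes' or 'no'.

Gen 1 (s3): push. Stack: [s3]
Gen 2 (s4): push. Stack: [s3 s4]
Gen 3 (s2): push. Stack: [s3 s4 s2]
Gen 4 (s2^-1): cancels prior s2. Stack: [s3 s4]
Gen 5 (s4^-1): cancels prior s4. Stack: [s3]
Gen 6 (s3^-1): cancels prior s3. Stack: []
Reduced word: (empty)

Answer: yes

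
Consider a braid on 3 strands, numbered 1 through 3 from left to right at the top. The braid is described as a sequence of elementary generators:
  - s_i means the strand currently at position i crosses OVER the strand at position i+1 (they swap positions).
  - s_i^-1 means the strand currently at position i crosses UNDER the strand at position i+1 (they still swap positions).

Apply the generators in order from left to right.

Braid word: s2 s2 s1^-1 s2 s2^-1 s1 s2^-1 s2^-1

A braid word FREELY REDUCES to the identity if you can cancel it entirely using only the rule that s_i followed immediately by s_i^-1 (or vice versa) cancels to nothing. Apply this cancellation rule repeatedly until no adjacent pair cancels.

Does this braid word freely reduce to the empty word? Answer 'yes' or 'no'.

Gen 1 (s2): push. Stack: [s2]
Gen 2 (s2): push. Stack: [s2 s2]
Gen 3 (s1^-1): push. Stack: [s2 s2 s1^-1]
Gen 4 (s2): push. Stack: [s2 s2 s1^-1 s2]
Gen 5 (s2^-1): cancels prior s2. Stack: [s2 s2 s1^-1]
Gen 6 (s1): cancels prior s1^-1. Stack: [s2 s2]
Gen 7 (s2^-1): cancels prior s2. Stack: [s2]
Gen 8 (s2^-1): cancels prior s2. Stack: []
Reduced word: (empty)

Answer: yes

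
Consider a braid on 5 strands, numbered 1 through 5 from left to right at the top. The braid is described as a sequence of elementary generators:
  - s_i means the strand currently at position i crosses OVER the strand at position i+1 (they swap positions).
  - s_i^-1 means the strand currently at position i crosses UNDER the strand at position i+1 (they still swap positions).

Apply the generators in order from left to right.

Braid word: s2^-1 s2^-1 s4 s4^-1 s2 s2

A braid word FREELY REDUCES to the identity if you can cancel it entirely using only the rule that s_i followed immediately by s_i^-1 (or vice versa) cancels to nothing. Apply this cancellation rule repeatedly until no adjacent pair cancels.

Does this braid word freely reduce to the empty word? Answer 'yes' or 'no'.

Gen 1 (s2^-1): push. Stack: [s2^-1]
Gen 2 (s2^-1): push. Stack: [s2^-1 s2^-1]
Gen 3 (s4): push. Stack: [s2^-1 s2^-1 s4]
Gen 4 (s4^-1): cancels prior s4. Stack: [s2^-1 s2^-1]
Gen 5 (s2): cancels prior s2^-1. Stack: [s2^-1]
Gen 6 (s2): cancels prior s2^-1. Stack: []
Reduced word: (empty)

Answer: yes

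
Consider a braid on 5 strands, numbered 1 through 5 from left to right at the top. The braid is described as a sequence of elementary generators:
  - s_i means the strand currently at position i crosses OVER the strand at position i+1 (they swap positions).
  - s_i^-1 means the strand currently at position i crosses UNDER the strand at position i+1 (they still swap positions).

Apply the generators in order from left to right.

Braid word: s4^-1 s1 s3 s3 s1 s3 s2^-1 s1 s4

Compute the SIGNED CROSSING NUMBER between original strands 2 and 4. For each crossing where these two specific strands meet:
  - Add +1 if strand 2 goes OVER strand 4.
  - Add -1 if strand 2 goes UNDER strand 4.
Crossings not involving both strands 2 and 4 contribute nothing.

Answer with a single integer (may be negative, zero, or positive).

Answer: 0

Derivation:
Gen 1: crossing 4x5. Both 2&4? no. Sum: 0
Gen 2: crossing 1x2. Both 2&4? no. Sum: 0
Gen 3: crossing 3x5. Both 2&4? no. Sum: 0
Gen 4: crossing 5x3. Both 2&4? no. Sum: 0
Gen 5: crossing 2x1. Both 2&4? no. Sum: 0
Gen 6: crossing 3x5. Both 2&4? no. Sum: 0
Gen 7: crossing 2x5. Both 2&4? no. Sum: 0
Gen 8: crossing 1x5. Both 2&4? no. Sum: 0
Gen 9: crossing 3x4. Both 2&4? no. Sum: 0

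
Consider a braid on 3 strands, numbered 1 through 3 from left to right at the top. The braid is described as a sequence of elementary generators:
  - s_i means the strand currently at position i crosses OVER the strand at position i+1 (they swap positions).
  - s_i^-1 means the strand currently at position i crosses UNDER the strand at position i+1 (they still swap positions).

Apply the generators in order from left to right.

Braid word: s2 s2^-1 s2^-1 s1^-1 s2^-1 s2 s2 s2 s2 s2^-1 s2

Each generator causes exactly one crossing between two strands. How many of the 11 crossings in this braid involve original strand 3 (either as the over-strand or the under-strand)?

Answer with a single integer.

Answer: 4

Derivation:
Gen 1: crossing 2x3. Involves strand 3? yes. Count so far: 1
Gen 2: crossing 3x2. Involves strand 3? yes. Count so far: 2
Gen 3: crossing 2x3. Involves strand 3? yes. Count so far: 3
Gen 4: crossing 1x3. Involves strand 3? yes. Count so far: 4
Gen 5: crossing 1x2. Involves strand 3? no. Count so far: 4
Gen 6: crossing 2x1. Involves strand 3? no. Count so far: 4
Gen 7: crossing 1x2. Involves strand 3? no. Count so far: 4
Gen 8: crossing 2x1. Involves strand 3? no. Count so far: 4
Gen 9: crossing 1x2. Involves strand 3? no. Count so far: 4
Gen 10: crossing 2x1. Involves strand 3? no. Count so far: 4
Gen 11: crossing 1x2. Involves strand 3? no. Count so far: 4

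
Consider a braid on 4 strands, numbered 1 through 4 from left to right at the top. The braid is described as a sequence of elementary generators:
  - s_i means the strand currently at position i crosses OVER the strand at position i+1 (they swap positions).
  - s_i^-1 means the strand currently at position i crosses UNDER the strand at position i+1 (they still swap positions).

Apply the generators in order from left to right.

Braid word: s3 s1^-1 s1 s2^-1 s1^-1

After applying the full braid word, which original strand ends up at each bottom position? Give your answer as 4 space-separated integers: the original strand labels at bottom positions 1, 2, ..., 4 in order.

Gen 1 (s3): strand 3 crosses over strand 4. Perm now: [1 2 4 3]
Gen 2 (s1^-1): strand 1 crosses under strand 2. Perm now: [2 1 4 3]
Gen 3 (s1): strand 2 crosses over strand 1. Perm now: [1 2 4 3]
Gen 4 (s2^-1): strand 2 crosses under strand 4. Perm now: [1 4 2 3]
Gen 5 (s1^-1): strand 1 crosses under strand 4. Perm now: [4 1 2 3]

Answer: 4 1 2 3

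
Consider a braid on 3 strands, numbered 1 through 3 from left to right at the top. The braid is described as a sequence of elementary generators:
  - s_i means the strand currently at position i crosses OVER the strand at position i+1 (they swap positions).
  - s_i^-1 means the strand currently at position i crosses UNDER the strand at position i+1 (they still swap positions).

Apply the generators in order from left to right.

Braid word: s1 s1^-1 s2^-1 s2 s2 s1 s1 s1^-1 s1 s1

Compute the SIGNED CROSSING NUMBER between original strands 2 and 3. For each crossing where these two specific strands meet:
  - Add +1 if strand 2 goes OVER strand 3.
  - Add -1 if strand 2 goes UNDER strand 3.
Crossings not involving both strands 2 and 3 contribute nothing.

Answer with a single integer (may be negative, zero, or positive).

Answer: -1

Derivation:
Gen 1: crossing 1x2. Both 2&3? no. Sum: 0
Gen 2: crossing 2x1. Both 2&3? no. Sum: 0
Gen 3: 2 under 3. Both 2&3? yes. Contrib: -1. Sum: -1
Gen 4: 3 over 2. Both 2&3? yes. Contrib: -1. Sum: -2
Gen 5: 2 over 3. Both 2&3? yes. Contrib: +1. Sum: -1
Gen 6: crossing 1x3. Both 2&3? no. Sum: -1
Gen 7: crossing 3x1. Both 2&3? no. Sum: -1
Gen 8: crossing 1x3. Both 2&3? no. Sum: -1
Gen 9: crossing 3x1. Both 2&3? no. Sum: -1
Gen 10: crossing 1x3. Both 2&3? no. Sum: -1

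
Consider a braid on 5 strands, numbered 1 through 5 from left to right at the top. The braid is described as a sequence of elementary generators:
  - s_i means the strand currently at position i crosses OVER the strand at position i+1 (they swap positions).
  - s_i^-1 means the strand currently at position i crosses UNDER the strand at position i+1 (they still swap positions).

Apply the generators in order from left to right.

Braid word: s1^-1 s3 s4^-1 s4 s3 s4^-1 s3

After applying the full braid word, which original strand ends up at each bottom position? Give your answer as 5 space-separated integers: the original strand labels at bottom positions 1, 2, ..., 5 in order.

Gen 1 (s1^-1): strand 1 crosses under strand 2. Perm now: [2 1 3 4 5]
Gen 2 (s3): strand 3 crosses over strand 4. Perm now: [2 1 4 3 5]
Gen 3 (s4^-1): strand 3 crosses under strand 5. Perm now: [2 1 4 5 3]
Gen 4 (s4): strand 5 crosses over strand 3. Perm now: [2 1 4 3 5]
Gen 5 (s3): strand 4 crosses over strand 3. Perm now: [2 1 3 4 5]
Gen 6 (s4^-1): strand 4 crosses under strand 5. Perm now: [2 1 3 5 4]
Gen 7 (s3): strand 3 crosses over strand 5. Perm now: [2 1 5 3 4]

Answer: 2 1 5 3 4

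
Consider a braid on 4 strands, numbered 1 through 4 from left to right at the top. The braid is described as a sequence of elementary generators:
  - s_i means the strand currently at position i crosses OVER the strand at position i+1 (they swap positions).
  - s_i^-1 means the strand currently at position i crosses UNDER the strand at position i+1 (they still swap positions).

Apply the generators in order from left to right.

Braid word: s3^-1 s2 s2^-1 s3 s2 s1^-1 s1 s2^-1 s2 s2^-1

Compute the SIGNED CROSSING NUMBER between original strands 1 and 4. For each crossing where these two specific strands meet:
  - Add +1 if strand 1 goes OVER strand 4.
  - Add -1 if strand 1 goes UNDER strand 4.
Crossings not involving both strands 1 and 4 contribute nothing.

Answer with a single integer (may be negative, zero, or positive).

Answer: 0

Derivation:
Gen 1: crossing 3x4. Both 1&4? no. Sum: 0
Gen 2: crossing 2x4. Both 1&4? no. Sum: 0
Gen 3: crossing 4x2. Both 1&4? no. Sum: 0
Gen 4: crossing 4x3. Both 1&4? no. Sum: 0
Gen 5: crossing 2x3. Both 1&4? no. Sum: 0
Gen 6: crossing 1x3. Both 1&4? no. Sum: 0
Gen 7: crossing 3x1. Both 1&4? no. Sum: 0
Gen 8: crossing 3x2. Both 1&4? no. Sum: 0
Gen 9: crossing 2x3. Both 1&4? no. Sum: 0
Gen 10: crossing 3x2. Both 1&4? no. Sum: 0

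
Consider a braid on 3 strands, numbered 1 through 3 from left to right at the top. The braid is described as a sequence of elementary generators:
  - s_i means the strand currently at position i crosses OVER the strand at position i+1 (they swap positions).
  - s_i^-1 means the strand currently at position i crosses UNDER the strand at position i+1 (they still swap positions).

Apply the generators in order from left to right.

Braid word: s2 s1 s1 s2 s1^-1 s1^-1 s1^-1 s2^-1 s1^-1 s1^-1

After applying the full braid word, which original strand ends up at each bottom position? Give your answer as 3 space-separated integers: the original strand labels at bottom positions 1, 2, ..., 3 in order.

Gen 1 (s2): strand 2 crosses over strand 3. Perm now: [1 3 2]
Gen 2 (s1): strand 1 crosses over strand 3. Perm now: [3 1 2]
Gen 3 (s1): strand 3 crosses over strand 1. Perm now: [1 3 2]
Gen 4 (s2): strand 3 crosses over strand 2. Perm now: [1 2 3]
Gen 5 (s1^-1): strand 1 crosses under strand 2. Perm now: [2 1 3]
Gen 6 (s1^-1): strand 2 crosses under strand 1. Perm now: [1 2 3]
Gen 7 (s1^-1): strand 1 crosses under strand 2. Perm now: [2 1 3]
Gen 8 (s2^-1): strand 1 crosses under strand 3. Perm now: [2 3 1]
Gen 9 (s1^-1): strand 2 crosses under strand 3. Perm now: [3 2 1]
Gen 10 (s1^-1): strand 3 crosses under strand 2. Perm now: [2 3 1]

Answer: 2 3 1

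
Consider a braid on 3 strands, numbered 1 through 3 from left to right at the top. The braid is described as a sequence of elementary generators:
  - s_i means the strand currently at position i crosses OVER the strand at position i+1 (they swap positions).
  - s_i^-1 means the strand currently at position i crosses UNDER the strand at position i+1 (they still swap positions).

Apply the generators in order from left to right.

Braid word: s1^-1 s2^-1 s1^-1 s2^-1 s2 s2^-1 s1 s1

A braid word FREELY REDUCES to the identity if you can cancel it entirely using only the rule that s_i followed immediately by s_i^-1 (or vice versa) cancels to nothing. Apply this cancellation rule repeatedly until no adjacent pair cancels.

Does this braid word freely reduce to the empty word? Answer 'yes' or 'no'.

Gen 1 (s1^-1): push. Stack: [s1^-1]
Gen 2 (s2^-1): push. Stack: [s1^-1 s2^-1]
Gen 3 (s1^-1): push. Stack: [s1^-1 s2^-1 s1^-1]
Gen 4 (s2^-1): push. Stack: [s1^-1 s2^-1 s1^-1 s2^-1]
Gen 5 (s2): cancels prior s2^-1. Stack: [s1^-1 s2^-1 s1^-1]
Gen 6 (s2^-1): push. Stack: [s1^-1 s2^-1 s1^-1 s2^-1]
Gen 7 (s1): push. Stack: [s1^-1 s2^-1 s1^-1 s2^-1 s1]
Gen 8 (s1): push. Stack: [s1^-1 s2^-1 s1^-1 s2^-1 s1 s1]
Reduced word: s1^-1 s2^-1 s1^-1 s2^-1 s1 s1

Answer: no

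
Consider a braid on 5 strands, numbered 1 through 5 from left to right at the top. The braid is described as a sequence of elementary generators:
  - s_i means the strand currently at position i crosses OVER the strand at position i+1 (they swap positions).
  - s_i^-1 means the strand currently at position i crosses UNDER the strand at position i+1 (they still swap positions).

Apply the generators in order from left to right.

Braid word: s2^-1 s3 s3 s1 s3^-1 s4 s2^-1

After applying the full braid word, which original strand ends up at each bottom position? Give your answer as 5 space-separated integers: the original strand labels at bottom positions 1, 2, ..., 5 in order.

Answer: 3 4 1 5 2

Derivation:
Gen 1 (s2^-1): strand 2 crosses under strand 3. Perm now: [1 3 2 4 5]
Gen 2 (s3): strand 2 crosses over strand 4. Perm now: [1 3 4 2 5]
Gen 3 (s3): strand 4 crosses over strand 2. Perm now: [1 3 2 4 5]
Gen 4 (s1): strand 1 crosses over strand 3. Perm now: [3 1 2 4 5]
Gen 5 (s3^-1): strand 2 crosses under strand 4. Perm now: [3 1 4 2 5]
Gen 6 (s4): strand 2 crosses over strand 5. Perm now: [3 1 4 5 2]
Gen 7 (s2^-1): strand 1 crosses under strand 4. Perm now: [3 4 1 5 2]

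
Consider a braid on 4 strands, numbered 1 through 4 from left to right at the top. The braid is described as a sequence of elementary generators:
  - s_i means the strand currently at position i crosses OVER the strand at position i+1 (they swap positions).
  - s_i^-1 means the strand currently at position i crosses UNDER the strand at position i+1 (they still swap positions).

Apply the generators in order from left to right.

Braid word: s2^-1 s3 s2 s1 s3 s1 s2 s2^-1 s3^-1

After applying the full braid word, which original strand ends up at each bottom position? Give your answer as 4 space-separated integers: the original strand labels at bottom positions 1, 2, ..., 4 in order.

Answer: 1 4 3 2

Derivation:
Gen 1 (s2^-1): strand 2 crosses under strand 3. Perm now: [1 3 2 4]
Gen 2 (s3): strand 2 crosses over strand 4. Perm now: [1 3 4 2]
Gen 3 (s2): strand 3 crosses over strand 4. Perm now: [1 4 3 2]
Gen 4 (s1): strand 1 crosses over strand 4. Perm now: [4 1 3 2]
Gen 5 (s3): strand 3 crosses over strand 2. Perm now: [4 1 2 3]
Gen 6 (s1): strand 4 crosses over strand 1. Perm now: [1 4 2 3]
Gen 7 (s2): strand 4 crosses over strand 2. Perm now: [1 2 4 3]
Gen 8 (s2^-1): strand 2 crosses under strand 4. Perm now: [1 4 2 3]
Gen 9 (s3^-1): strand 2 crosses under strand 3. Perm now: [1 4 3 2]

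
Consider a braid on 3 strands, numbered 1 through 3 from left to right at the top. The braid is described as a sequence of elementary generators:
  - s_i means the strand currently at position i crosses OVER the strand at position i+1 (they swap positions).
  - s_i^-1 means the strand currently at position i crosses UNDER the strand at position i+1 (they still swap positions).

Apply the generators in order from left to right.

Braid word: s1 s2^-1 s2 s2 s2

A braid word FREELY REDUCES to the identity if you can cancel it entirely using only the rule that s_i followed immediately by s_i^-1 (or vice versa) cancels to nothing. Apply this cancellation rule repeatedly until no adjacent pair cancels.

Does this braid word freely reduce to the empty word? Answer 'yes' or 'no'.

Gen 1 (s1): push. Stack: [s1]
Gen 2 (s2^-1): push. Stack: [s1 s2^-1]
Gen 3 (s2): cancels prior s2^-1. Stack: [s1]
Gen 4 (s2): push. Stack: [s1 s2]
Gen 5 (s2): push. Stack: [s1 s2 s2]
Reduced word: s1 s2 s2

Answer: no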